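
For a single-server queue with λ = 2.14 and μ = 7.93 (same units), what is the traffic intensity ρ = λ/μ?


ρ = λ/μ = 2.14/7.93 = 0.2699

Final: 0.2699


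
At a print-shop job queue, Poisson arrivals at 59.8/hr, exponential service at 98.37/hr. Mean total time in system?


W = 1/(μ−λ) = 1/(98.37 − 59.8) = 1/38.57 = 0.02593 hr

Final: 0.02593 hr


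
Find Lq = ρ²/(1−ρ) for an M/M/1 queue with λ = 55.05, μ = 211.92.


ρ = 55.05/211.92 = 0.2598
Lq = ρ²/(1−ρ) = 0.06748/0.7402 = 0.09116

Final: 0.09116


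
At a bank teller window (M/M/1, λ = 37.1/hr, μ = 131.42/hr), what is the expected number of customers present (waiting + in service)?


ρ = λ/μ = 37.1/131.42 = 0.2823
L = ρ/(1−ρ) = 0.2823/(1 − 0.2823) = 0.2823/0.7177 = 0.3933

Final: 0.3933


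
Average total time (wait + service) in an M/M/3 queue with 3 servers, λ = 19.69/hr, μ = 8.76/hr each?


a = 2.2477; ρ = 0.7492; P₀ = 0.075067
Lq = P₀·a^c·ρ/(c!(1−ρ)²) = 1.69286
Wq = Lq/λ = 1.69286/19.69 = 0.08598 hr
W = Wq + 1/μ = 0.08598 + 0.11416 = 0.20013 hr

Final: 0.20013 hr


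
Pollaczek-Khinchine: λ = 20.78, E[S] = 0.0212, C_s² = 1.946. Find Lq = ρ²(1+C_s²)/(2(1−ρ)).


ρ = λ·E[S] = 20.78·0.0212 = 0.4405
Lq = ρ²(1+C_s²)/(2(1−ρ)) = 0.1941·(1+1.946)/(2·0.5595)
= 0.1941·2.9460/1.1189 = 0.51097

Final: 0.51097


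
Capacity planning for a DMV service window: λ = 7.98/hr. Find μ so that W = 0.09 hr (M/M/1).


W = 1/(μ−λ) ⇒ μ − λ = 1/W = 1/0.09 = 11.1111
μ = λ + 1/W = 7.98 + 11.1111 = 19.0911 per hr

Final: 19.0911 /hr


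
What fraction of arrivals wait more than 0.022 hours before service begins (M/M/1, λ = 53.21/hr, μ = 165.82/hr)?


ρ = 53.21/165.82 = 0.3209
P(Wq > t) = ρ·e^{−(μ−λ)t} = 0.3209·e^{−2.4774}
= 0.3209·0.083960 = 0.026942

Final: 0.026942


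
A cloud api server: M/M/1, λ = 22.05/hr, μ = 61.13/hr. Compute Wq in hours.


ρ = 22.05/61.13 = 0.3607
Wq = ρ/(μ−λ) = 0.3607/(61.13 − 22.05) = 0.3607/39.08 = 0.009230 hr

Final: 0.009230 hr


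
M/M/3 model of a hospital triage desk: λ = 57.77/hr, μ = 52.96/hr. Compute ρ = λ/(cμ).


ρ = λ/(cμ) = 57.77/(3·52.96) = 57.77/158.88 = 0.3636

Final: 0.3636


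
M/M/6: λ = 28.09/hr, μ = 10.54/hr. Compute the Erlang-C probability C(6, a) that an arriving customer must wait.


a = λ/μ = 2.6651; ρ = a/6 = 0.4442
P₀ = 0.069018 (from M/M/c formula)
C(c,a) = [a^c/(c!(1−ρ))]·P₀ = [358.31647/(720·0.5558)]·0.069018
= 0.89537·0.069018 = 0.061796

Final: 0.061796


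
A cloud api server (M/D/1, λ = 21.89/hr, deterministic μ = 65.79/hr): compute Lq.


ρ = 21.89/65.79 = 0.3327
M/D/1: Lq = ρ²/(2(1−ρ)) = 0.1107/(2·0.6673) = 0.08295

Final: 0.08295


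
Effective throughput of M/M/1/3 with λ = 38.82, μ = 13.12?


ρ = 2.9588; P_K = (1−ρ)ρ^3/(1−ρ^4) = 0.670782
λ_eff = λ(1 − P_K) = 38.82·(1 − 0.670782) = 38.82·0.329218 = 12.7803 /hr

Final: 12.7803 /hr


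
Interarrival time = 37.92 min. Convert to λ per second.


λ = 1/(interarrival time) in consistent units.
1 second = 0.0166667 min, so λ = 0.0166667/37.92 = 0.0004395 per second

Final: 0.0004395 /sec


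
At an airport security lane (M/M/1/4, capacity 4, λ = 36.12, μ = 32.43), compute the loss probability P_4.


ρ = λ/μ = 36.12/32.43 = 1.1138
P_K = (1−ρ)ρ^K/(1−ρ^(K+1)) = (-0.1138·1.538874)/(1 − 1.713973)
= -0.175099/-0.713973 = 0.245245

Final: 0.245245


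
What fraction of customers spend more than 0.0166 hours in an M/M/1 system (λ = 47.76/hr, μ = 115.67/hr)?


W ~ Exponential(μ−λ) for M/M/1.
μ − λ = 115.67 − 47.76 = 67.9100
P(W > t) = e^{−(μ−λ)t} = e^{−1.1273} = 0.323905

Final: 0.323905


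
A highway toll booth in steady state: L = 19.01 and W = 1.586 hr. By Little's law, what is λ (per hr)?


λ = L/W = 19.01/1.586 = 11.9861 /hr

Final: 11.9861 /hr


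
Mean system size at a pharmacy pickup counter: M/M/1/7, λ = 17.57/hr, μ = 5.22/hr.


ρ = 17.57/5.22 = 3.3659
L = ρ[1 − (K+1)ρ^K + Kρ^(K+1)] / [(1−ρ)(1−ρ^(K+1))]
Numerator: 3.3659·(1 − 8·4894.505371 + 7·16474.417505) = 256366.763202
Denominator: (-2.3659)·(-16473.417505) = 38974.464786
L = 256366.763202/38974.464786 = 6.5778

Final: 6.5778


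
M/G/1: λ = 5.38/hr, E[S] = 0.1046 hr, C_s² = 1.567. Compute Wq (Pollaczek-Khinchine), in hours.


ρ = λ·E[S] = 5.38·0.1046 = 0.5627
E[S²] = E[S]²(1+C_s²) = 0.1046²·(1+1.567) = 0.028086
Wq = λ·E[S²]/(2(1−ρ)) = 5.38·0.028086/(2·0.4373) = 0.17279 hr

Final: 0.17279 hr


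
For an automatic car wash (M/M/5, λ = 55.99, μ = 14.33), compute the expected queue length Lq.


a = λ/μ = 3.9072; ρ = a/5 = 0.7814
P₀ = 0.014945
Lq = P₀·a^c·ρ / (c!·(1−ρ)²) = 0.014945·910.58687·0.7814/(120·0.04777)
= 1.85518

Final: 1.85518


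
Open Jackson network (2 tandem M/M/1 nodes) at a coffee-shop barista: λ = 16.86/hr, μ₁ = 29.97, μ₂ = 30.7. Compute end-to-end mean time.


Each node sees arrival rate λ = 16.86/hr (tandem ⇒ throughput preserved).
W₁ = 1/(μ₁−λ) = 1/(29.97−16.86) = 0.07628 hr
W₂ = 1/(μ₂−λ) = 1/(30.7−16.86) = 0.07225 hr
W_total = W₁ + W₂ = 0.07628 + 0.07225 = 0.14853 hr

Final: 0.14853 hr


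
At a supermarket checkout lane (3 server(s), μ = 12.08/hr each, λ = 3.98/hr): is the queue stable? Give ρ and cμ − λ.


Total capacity cμ = 3·12.08 = 36.24/hr
ρ = λ/(cμ) = 3.98/36.24 = 0.1098
Stable ⇔ ρ < 1: YES
Spare capacity = cμ − λ = 36.24 − 3.98 = 32.26/hr

Final: ρ = 0.1098; stable; margin = 32.26/hr


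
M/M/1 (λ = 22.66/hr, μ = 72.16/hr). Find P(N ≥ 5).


ρ = 22.66/72.16 = 0.3140
P(N ≥ n) = ρ^n = 0.3140^5 = 0.003054

Final: 0.003054


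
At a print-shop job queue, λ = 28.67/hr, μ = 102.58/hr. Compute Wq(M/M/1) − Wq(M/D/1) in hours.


ρ = 28.67/102.58 = 0.2795
Wq(M/M/1) = ρ/(μ−λ) = 0.2795/73.91 = 0.003781 hr
Wq(M/D/1) = ρ/(2(μ−λ)) = 0.001891 hr
Savings = 0.003781 − 0.001891 = 0.001891 hr

Final: 0.001891 hr


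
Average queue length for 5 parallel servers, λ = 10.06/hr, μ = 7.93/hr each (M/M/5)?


a = λ/μ = 1.2686; ρ = a/5 = 0.2537
P₀ = 0.281045
Lq = P₀·a^c·ρ / (c!·(1−ρ)²) = 0.281045·3.28567·0.2537/(120·0.55693)
= 0.003506

Final: 0.003506


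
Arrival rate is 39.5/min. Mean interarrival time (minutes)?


Mean interarrival time = 1/λ = 1/39.5 minute = 0.02532 minute
In minutes: 0.02532 × 1 = 0.02532 min

Final: 0.02532 min


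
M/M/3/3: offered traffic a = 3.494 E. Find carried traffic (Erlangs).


B(3,3.494) = 0.401484 (Erlang-B)
Carried load = a(1 − B) = 3.494·(1 − 0.401484) = 3.494·0.598516 = 2.0912 E

Final: 2.0912 Erlangs


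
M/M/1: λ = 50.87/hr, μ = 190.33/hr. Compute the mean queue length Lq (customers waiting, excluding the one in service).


ρ = 50.87/190.33 = 0.2673
Lq = ρ²/(1−ρ) = 0.07143/0.7327 = 0.09749

Final: 0.09749


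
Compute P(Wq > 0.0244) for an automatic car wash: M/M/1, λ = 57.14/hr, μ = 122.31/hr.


ρ = 57.14/122.31 = 0.4672
P(Wq > t) = ρ·e^{−(μ−λ)t} = 0.4672·e^{−1.5901}
= 0.4672·0.203895 = 0.095255

Final: 0.095255


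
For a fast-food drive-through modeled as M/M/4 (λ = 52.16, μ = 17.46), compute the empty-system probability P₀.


a = λ/μ = 52.16/17.46 = 2.9874; ρ = a/c = 0.7468
Σ_{k=0}^{3} a^k/k! (terms k=0..3) = 1.00000 + 2.98740 + 4.46228 + 4.44354 = 12.89322
Tail: a^4/(4!(1−ρ)) = 79.64772/(24·0.2532) = 13.10944
P₀ = 1/(12.89322 + 13.10944) = 1/26.00265 = 0.038458

Final: 0.038458


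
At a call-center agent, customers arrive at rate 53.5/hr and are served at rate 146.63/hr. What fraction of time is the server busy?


ρ = λ/μ = 53.5/146.63 = 0.3649

Final: 0.3649


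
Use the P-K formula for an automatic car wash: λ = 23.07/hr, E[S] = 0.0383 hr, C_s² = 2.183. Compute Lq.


ρ = λ·E[S] = 23.07·0.0383 = 0.8836
Lq = ρ²(1+C_s²)/(2(1−ρ)) = 0.7807·(1+2.183)/(2·0.1164)
= 0.7807·3.1830/0.2328 = 10.67273

Final: 10.67273


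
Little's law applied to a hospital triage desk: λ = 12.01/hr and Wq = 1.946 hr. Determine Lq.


Lq = λWq = 12.01·1.946 = 23.3715

Final: 23.3715


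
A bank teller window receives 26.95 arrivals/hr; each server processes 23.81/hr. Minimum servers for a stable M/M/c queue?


Stability requires cμ > λ ⇔ c > λ/μ.
λ/μ = 26.95/23.81 = 1.1319
Minimum integer c = ⌊1.1319⌋ + 1 = 2
Check: 2·23.81 = 47.62 > 26.95, while 1·23.81 = 23.81 ≤ 26.95

Final: 2 servers


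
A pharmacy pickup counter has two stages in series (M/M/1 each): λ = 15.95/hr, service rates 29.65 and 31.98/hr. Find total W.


Each node sees arrival rate λ = 15.95/hr (tandem ⇒ throughput preserved).
W₁ = 1/(μ₁−λ) = 1/(29.65−15.95) = 0.07299 hr
W₂ = 1/(μ₂−λ) = 1/(31.98−15.95) = 0.06238 hr
W_total = W₁ + W₂ = 0.07299 + 0.06238 = 0.13538 hr

Final: 0.13538 hr


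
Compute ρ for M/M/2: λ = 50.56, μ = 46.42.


ρ = λ/(cμ) = 50.56/(2·46.42) = 50.56/92.84 = 0.5446

Final: 0.5446


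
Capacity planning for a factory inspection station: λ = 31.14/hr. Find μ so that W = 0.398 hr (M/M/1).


W = 1/(μ−λ) ⇒ μ − λ = 1/W = 1/0.398 = 2.5126
μ = λ + 1/W = 31.14 + 2.5126 = 33.6526 per hr

Final: 33.6526 /hr


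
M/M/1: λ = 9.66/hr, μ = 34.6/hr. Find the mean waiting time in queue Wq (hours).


ρ = 9.66/34.6 = 0.2792
Wq = ρ/(μ−λ) = 0.2792/(34.6 − 9.66) = 0.2792/24.94 = 0.01119 hr

Final: 0.01119 hr


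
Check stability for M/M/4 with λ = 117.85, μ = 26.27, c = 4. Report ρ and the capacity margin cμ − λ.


Total capacity cμ = 4·26.27 = 105.08/hr
ρ = λ/(cμ) = 117.85/105.08 = 1.1215
Stable ⇔ ρ < 1: NO
Spare capacity = cμ − λ = 105.08 − 117.85 = -12.77/hr

Final: ρ = 1.1215; unstable; margin = -12.77/hr


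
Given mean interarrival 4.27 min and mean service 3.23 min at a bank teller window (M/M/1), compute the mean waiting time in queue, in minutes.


λ = 60/4.27 = 14.0515 /hr
μ = 60/3.23 = 18.5759 /hr
ρ = λ/μ = 14.0515/18.5759 = 0.7564
Wq = ρ/(μ−λ) = 0.7564/(18.5759−14.0515) = 0.16719 hr
In minutes: 0.16719·60 = 10.032 min

Final: 10.032 min


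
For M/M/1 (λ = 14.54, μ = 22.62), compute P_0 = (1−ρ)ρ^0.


ρ = 14.54/22.62 = 0.6428
P_n = (1−ρ)·ρ^n = (1 − 0.6428)·0.6428^0 = 0.3572·1.000000 = 0.357206

Final: 0.357206


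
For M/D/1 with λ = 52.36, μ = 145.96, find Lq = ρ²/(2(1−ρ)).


ρ = 52.36/145.96 = 0.3587
M/D/1: Lq = ρ²/(2(1−ρ)) = 0.1287/(2·0.6413) = 0.10034

Final: 0.10034


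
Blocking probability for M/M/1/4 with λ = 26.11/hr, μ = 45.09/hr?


ρ = λ/μ = 26.11/45.09 = 0.5791
P_K = (1−ρ)ρ^K/(1−ρ^(K+1)) = (0.4209·0.112436)/(1 − 0.065108)
= 0.047328/0.934892 = 0.050625

Final: 0.050625


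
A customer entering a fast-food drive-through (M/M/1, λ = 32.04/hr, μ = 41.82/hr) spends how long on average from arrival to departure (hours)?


W = 1/(μ−λ) = 1/(41.82 − 32.04) = 1/9.78 = 0.1022 hr

Final: 0.1022 hr


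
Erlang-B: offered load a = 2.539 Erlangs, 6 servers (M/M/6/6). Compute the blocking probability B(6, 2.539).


B(c,a) = (a^c/c!) / Σ_{k=0}^{c} a^k/k!
a^6/6! = 0.372086
Σ terms (k=0..6): 1.00000 + 2.53900 + 3.22326 + 2.72795 + 1.73157 + 0.87929 + 0.37209 = 12.473158
B = 0.372086/12.473158 = 0.029831

Final: 0.029831


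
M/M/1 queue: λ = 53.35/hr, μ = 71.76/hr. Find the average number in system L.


ρ = λ/μ = 53.35/71.76 = 0.7435
L = ρ/(1−ρ) = 0.7435/(1 − 0.7435) = 0.7435/0.2565 = 2.8979

Final: 2.8979


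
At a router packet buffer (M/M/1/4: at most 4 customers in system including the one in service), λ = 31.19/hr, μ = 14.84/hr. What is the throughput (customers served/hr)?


ρ = 2.1018; P_K = (1−ρ)ρ^4/(1−ρ^5) = 0.537308
λ_eff = λ(1 − P_K) = 31.19·(1 − 0.537308) = 31.19·0.462692 = 14.4314 /hr

Final: 14.4314 /hr


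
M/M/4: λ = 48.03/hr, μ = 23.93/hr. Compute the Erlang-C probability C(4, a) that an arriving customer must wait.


a = λ/μ = 2.0071; ρ = a/4 = 0.5018
P₀ = 0.129431 (from M/M/c formula)
C(c,a) = [a^c/(c!(1−ρ))]·P₀ = [16.22854/(24·0.4982)]·0.129431
= 1.35720·0.129431 = 0.175664

Final: 0.175664


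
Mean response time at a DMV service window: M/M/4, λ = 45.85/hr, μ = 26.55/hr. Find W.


a = 1.7269; ρ = 0.4317; P₀ = 0.174564
Lq = P₀·a^c·ρ/(c!(1−ρ)²) = 0.08649
Wq = Lq/λ = 0.08649/45.85 = 0.001886 hr
W = Wq + 1/μ = 0.001886 + 0.03766 = 0.03955 hr

Final: 0.03955 hr


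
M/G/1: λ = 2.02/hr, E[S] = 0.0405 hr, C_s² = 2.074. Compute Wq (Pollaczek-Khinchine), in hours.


ρ = λ·E[S] = 2.02·0.0405 = 0.08181
E[S²] = E[S]²(1+C_s²) = 0.0405²·(1+2.074) = 0.005042
Wq = λ·E[S²]/(2(1−ρ)) = 2.02·0.005042/(2·0.9182) = 0.005546 hr

Final: 0.005546 hr


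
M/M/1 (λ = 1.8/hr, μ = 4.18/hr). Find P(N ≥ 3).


ρ = 1.8/4.18 = 0.4306
P(N ≥ n) = ρ^n = 0.4306^3 = 0.079853

Final: 0.079853


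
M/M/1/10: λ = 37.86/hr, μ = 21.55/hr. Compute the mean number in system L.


ρ = 37.86/21.55 = 1.7568
L = ρ[1 − (K+1)ρ^K + Kρ^(K+1)] / [(1−ρ)(1−ρ^(K+1))]
Numerator: 1.7568·(1 − 11·280.113056 + 10·492.115095) = 3234.188012
Denominator: (-0.7568)·(-491.115095) = 371.697782
L = 3234.188012/371.697782 = 8.7011

Final: 8.7011


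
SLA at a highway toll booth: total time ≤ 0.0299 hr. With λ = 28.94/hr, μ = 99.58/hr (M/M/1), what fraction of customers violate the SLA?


W ~ Exponential(μ−λ) for M/M/1.
μ − λ = 99.58 − 28.94 = 70.6400
P(W > t) = e^{−(μ−λ)t} = e^{−2.1121} = 0.120979

Final: 0.120979


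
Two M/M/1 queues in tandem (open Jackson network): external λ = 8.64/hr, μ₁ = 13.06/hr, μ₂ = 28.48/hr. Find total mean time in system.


Each node sees arrival rate λ = 8.64/hr (tandem ⇒ throughput preserved).
W₁ = 1/(μ₁−λ) = 1/(13.06−8.64) = 0.22624 hr
W₂ = 1/(μ₂−λ) = 1/(28.48−8.64) = 0.05040 hr
W_total = W₁ + W₂ = 0.22624 + 0.05040 = 0.27665 hr

Final: 0.27665 hr


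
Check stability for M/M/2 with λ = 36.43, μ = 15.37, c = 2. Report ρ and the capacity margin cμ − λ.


Total capacity cμ = 2·15.37 = 30.74/hr
ρ = λ/(cμ) = 36.43/30.74 = 1.1851
Stable ⇔ ρ < 1: NO
Spare capacity = cμ − λ = 30.74 − 36.43 = -5.69/hr

Final: ρ = 1.1851; unstable; margin = -5.69/hr


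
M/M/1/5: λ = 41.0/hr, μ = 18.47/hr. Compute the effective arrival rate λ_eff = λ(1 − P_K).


ρ = 2.2198; P_K = (1−ρ)ρ^5/(1−ρ^6) = 0.554144
λ_eff = λ(1 − P_K) = 41.0·(1 − 0.554144) = 41.0·0.445856 = 18.2801 /hr

Final: 18.2801 /hr


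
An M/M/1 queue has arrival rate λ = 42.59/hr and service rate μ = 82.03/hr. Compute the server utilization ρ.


ρ = λ/μ = 42.59/82.03 = 0.5192

Final: 0.5192


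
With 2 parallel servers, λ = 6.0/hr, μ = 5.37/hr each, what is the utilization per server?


ρ = λ/(cμ) = 6.0/(2·5.37) = 6.0/10.74 = 0.5587

Final: 0.5587


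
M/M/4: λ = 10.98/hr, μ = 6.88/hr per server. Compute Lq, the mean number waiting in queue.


a = λ/μ = 1.5959; ρ = a/4 = 0.3990
P₀ = 0.200135
Lq = P₀·a^c·ρ / (c!·(1−ρ)²) = 0.200135·6.48717·0.3990/(24·0.36122)
= 0.05975

Final: 0.05975


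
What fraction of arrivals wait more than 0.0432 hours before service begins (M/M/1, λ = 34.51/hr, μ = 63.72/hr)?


ρ = 34.51/63.72 = 0.5416
P(Wq > t) = ρ·e^{−(μ−λ)t} = 0.5416·e^{−1.2619}
= 0.5416·0.283124 = 0.153336

Final: 0.153336


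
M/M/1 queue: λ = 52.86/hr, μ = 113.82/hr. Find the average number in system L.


ρ = λ/μ = 52.86/113.82 = 0.4644
L = ρ/(1−ρ) = 0.4644/(1 − 0.4644) = 0.4644/0.5356 = 0.8671

Final: 0.8671


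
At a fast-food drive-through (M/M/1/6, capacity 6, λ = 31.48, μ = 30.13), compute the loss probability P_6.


ρ = λ/μ = 31.48/30.13 = 1.0448
P_K = (1−ρ)ρ^K/(1−ρ^(K+1)) = (-0.04481·1.300809)/(1 − 1.359093)
= -0.058284/-0.359093 = 0.162309

Final: 0.162309


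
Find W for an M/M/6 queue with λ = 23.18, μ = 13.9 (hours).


a = 1.6676; ρ = 0.2779; P₀ = 0.188603
Lq = P₀·a^c·ρ/(c!(1−ρ)²) = 0.003003
Wq = Lq/λ = 0.003003/23.18 = 0.0001296 hr
W = Wq + 1/μ = 0.0001296 + 0.07194 = 0.07207 hr

Final: 0.07207 hr


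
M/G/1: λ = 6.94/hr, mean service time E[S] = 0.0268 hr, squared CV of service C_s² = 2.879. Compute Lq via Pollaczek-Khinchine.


ρ = λ·E[S] = 6.94·0.0268 = 0.1860
Lq = ρ²(1+C_s²)/(2(1−ρ)) = 0.03459·(1+2.879)/(2·0.8140)
= 0.03459·3.8790/1.6280 = 0.08242

Final: 0.08242


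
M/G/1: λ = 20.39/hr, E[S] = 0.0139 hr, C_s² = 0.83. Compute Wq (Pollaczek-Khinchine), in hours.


ρ = λ·E[S] = 20.39·0.0139 = 0.2834
E[S²] = E[S]²(1+C_s²) = 0.0139²·(1+0.83) = 0.0003536
Wq = λ·E[S²]/(2(1−ρ)) = 20.39·0.0003536/(2·0.7166) = 0.005030 hr

Final: 0.005030 hr


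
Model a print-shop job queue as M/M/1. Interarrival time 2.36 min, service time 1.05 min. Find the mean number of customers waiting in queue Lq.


λ = 60/2.36 = 25.4237 /hr
μ = 60/1.05 = 57.1429 /hr
ρ = λ/μ = 25.4237/57.1429 = 0.4449
Lq = ρ²/(1−ρ) = 0.1979/0.5551 = 0.3566

Final: 0.3566


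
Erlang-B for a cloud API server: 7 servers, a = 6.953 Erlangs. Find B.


B(c,a) = (a^c/c!) / Σ_{k=0}^{c} a^k/k!
a^7/7! = 155.874499
Σ terms (k=0..7): 1.00000 + 6.95300 + 24.17210 + 56.02288 + 97.38177 + 135.41909 + 156.92816 + 155.87450 = 633.751509
B = 155.874499/633.751509 = 0.245955

Final: 0.245955


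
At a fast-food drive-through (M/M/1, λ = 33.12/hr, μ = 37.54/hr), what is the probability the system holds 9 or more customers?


ρ = 33.12/37.54 = 0.8823
P(N ≥ n) = ρ^n = 0.8823^9 = 0.323865

Final: 0.323865


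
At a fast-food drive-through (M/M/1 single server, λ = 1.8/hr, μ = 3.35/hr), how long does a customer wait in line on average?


ρ = 1.8/3.35 = 0.5373
Wq = ρ/(μ−λ) = 0.5373/(3.35 − 1.8) = 0.5373/1.55 = 0.3467 hr

Final: 0.3467 hr


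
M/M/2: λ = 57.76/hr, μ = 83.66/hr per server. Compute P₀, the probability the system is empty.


a = λ/μ = 57.76/83.66 = 0.6904; ρ = a/c = 0.3452
Σ_{k=0}^{1} a^k/k! (terms k=0..1) = 1.00000 + 0.69041 = 1.69041
Tail: a^2/(2!(1−ρ)) = 0.47667/(2·0.6548) = 0.36399
P₀ = 1/(1.69041 + 0.36399) = 1/2.05440 = 0.486760

Final: 0.486760


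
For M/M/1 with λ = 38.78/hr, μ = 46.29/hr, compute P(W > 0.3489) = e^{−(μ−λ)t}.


W ~ Exponential(μ−λ) for M/M/1.
μ − λ = 46.29 − 38.78 = 7.5100
P(W > t) = e^{−(μ−λ)t} = e^{−2.6202} = 0.072785

Final: 0.072785


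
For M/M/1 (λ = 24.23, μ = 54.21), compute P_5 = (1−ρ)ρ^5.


ρ = 24.23/54.21 = 0.4470
P_n = (1−ρ)·ρ^n = (1 − 0.4470)·0.4470^5 = 0.5530·0.017839 = 0.009866

Final: 0.009866


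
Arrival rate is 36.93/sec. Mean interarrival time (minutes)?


Mean interarrival time = 1/λ = 1/36.93 second = 0.02708 second
In minutes: 0.02708 × 0.0166667 = 0.0004513 min

Final: 0.0004513 min


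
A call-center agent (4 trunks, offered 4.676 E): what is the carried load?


B(4,4.676) = 0.371858 (Erlang-B)
Carried load = a(1 − B) = 4.676·(1 − 0.371858) = 4.676·0.628142 = 2.9372 E

Final: 2.9372 Erlangs


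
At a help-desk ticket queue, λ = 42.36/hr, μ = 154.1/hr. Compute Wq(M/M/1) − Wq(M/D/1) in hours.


ρ = 42.36/154.1 = 0.2749
Wq(M/M/1) = ρ/(μ−λ) = 0.2749/111.74 = 0.002460 hr
Wq(M/D/1) = ρ/(2(μ−λ)) = 0.001230 hr
Savings = 0.002460 − 0.001230 = 0.001230 hr

Final: 0.001230 hr


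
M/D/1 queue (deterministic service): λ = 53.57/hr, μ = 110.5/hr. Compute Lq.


ρ = 53.57/110.5 = 0.4848
M/D/1: Lq = ρ²/(2(1−ρ)) = 0.2350/(2·0.5152) = 0.22809

Final: 0.22809


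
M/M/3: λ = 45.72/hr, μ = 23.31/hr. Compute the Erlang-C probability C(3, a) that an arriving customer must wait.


a = λ/μ = 1.9614; ρ = a/3 = 0.6538
P₀ = 0.117406 (from M/M/c formula)
C(c,a) = [a^c/(c!(1−ρ))]·P₀ = [7.54557/(6·0.3462)]·0.117406
= 3.63253·0.117406 = 0.426481

Final: 0.426481


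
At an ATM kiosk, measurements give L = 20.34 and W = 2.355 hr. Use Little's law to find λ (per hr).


λ = L/W = 20.34/2.355 = 8.6369 /hr

Final: 8.6369 /hr


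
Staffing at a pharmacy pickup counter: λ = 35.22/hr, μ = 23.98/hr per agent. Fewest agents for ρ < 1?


Stability requires cμ > λ ⇔ c > λ/μ.
λ/μ = 35.22/23.98 = 1.4687
Minimum integer c = ⌊1.4687⌋ + 1 = 2
Check: 2·23.98 = 47.96 > 35.22, while 1·23.98 = 23.98 ≤ 35.22

Final: 2 servers


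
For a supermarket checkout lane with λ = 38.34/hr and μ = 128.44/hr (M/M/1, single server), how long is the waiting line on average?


ρ = 38.34/128.44 = 0.2985
Lq = ρ²/(1−ρ) = 0.08911/0.7015 = 0.1270

Final: 0.1270


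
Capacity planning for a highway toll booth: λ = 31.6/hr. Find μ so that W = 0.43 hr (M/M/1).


W = 1/(μ−λ) ⇒ μ − λ = 1/W = 1/0.43 = 2.3256
μ = λ + 1/W = 31.6 + 2.3256 = 33.9256 per hr

Final: 33.9256 /hr


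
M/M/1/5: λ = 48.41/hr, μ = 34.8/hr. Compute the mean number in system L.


ρ = 48.41/34.8 = 1.3911
L = ρ[1 − (K+1)ρ^K + Kρ^(K+1)] / [(1−ρ)(1−ρ^(K+1))]
Numerator: 1.3911·(1 − 6·5.209298 + 5·7.246612) = 8.314939
Denominator: (-0.3911)·(-6.246612) = 2.443000
L = 8.314939/2.443000 = 3.4036

Final: 3.4036


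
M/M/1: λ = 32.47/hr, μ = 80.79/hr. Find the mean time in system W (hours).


W = 1/(μ−λ) = 1/(80.79 − 32.47) = 1/48.32 = 0.02070 hr

Final: 0.02070 hr


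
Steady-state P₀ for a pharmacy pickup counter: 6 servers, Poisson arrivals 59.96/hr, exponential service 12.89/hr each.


a = λ/μ = 59.96/12.89 = 4.6517; ρ = a/c = 0.7753
Σ_{k=0}^{5} a^k/k! (terms k=0..5) = 1.00000 + 4.65167 + 10.81901 + 16.77548 + 19.50849 + 18.14940 = 70.90404
Tail: a^6/(6!(1−ρ)) = 10130.99826/(720·0.2247) = 62.61439
P₀ = 1/(70.90404 + 62.61439) = 1/133.51843 = 0.007490

Final: 0.007490


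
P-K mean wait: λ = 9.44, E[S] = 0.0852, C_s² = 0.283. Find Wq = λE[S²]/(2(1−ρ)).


ρ = λ·E[S] = 9.44·0.0852 = 0.8043
E[S²] = E[S]²(1+C_s²) = 0.0852²·(1+0.283) = 0.009313
Wq = λ·E[S²]/(2(1−ρ)) = 9.44·0.009313/(2·0.1957) = 0.22461 hr

Final: 0.22461 hr


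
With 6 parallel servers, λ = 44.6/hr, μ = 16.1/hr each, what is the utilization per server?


ρ = λ/(cμ) = 44.6/(6·16.1) = 44.6/96.60 = 0.4617

Final: 0.4617


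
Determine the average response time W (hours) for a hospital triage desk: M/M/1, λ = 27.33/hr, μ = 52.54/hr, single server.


W = 1/(μ−λ) = 1/(52.54 − 27.33) = 1/25.21 = 0.03967 hr

Final: 0.03967 hr


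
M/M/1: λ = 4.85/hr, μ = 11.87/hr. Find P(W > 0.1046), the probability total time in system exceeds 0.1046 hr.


W ~ Exponential(μ−λ) for M/M/1.
μ − λ = 11.87 − 4.85 = 7.0200
P(W > t) = e^{−(μ−λ)t} = e^{−0.7343} = 0.479845

Final: 0.479845


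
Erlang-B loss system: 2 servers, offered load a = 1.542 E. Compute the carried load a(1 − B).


B(2,1.542) = 0.318660 (Erlang-B)
Carried load = a(1 − B) = 1.542·(1 − 0.318660) = 1.542·0.681340 = 1.0506 E

Final: 1.0506 Erlangs


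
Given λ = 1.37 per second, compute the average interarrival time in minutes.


Mean interarrival time = 1/λ = 1/1.37 second = 0.72993 second
In minutes: 0.72993 × 0.0166667 = 0.01217 min

Final: 0.01217 min


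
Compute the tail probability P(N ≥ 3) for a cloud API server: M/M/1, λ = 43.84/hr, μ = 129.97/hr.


ρ = 43.84/129.97 = 0.3373
P(N ≥ n) = ρ^n = 0.3373^3 = 0.038378

Final: 0.038378


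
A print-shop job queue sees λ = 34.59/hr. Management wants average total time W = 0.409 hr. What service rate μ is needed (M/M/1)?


W = 1/(μ−λ) ⇒ μ − λ = 1/W = 1/0.409 = 2.4450
μ = λ + 1/W = 34.59 + 2.4450 = 37.0350 per hr

Final: 37.0350 /hr


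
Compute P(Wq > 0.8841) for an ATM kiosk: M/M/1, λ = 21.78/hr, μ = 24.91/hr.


ρ = 21.78/24.91 = 0.8743
P(Wq > t) = ρ·e^{−(μ−λ)t} = 0.8743·e^{−2.7672}
= 0.8743·0.062836 = 0.054940

Final: 0.054940


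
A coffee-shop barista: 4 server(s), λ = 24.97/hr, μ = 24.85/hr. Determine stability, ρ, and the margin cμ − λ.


Total capacity cμ = 4·24.85 = 99.40/hr
ρ = λ/(cμ) = 24.97/99.40 = 0.2512
Stable ⇔ ρ < 1: YES
Spare capacity = cμ − λ = 99.40 − 24.97 = 74.43/hr

Final: ρ = 0.2512; stable; margin = 74.43/hr


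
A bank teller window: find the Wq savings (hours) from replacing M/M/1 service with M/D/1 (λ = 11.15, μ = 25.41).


ρ = 11.15/25.41 = 0.4388
Wq(M/M/1) = ρ/(μ−λ) = 0.4388/14.26 = 0.03077 hr
Wq(M/D/1) = ρ/(2(μ−λ)) = 0.01539 hr
Savings = 0.03077 − 0.01539 = 0.01539 hr

Final: 0.01539 hr


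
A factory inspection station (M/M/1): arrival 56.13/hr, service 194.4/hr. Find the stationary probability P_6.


ρ = 56.13/194.4 = 0.2887
P_n = (1−ρ)·ρ^n = (1 − 0.2887)·0.2887^6 = 0.7113·0.0005794 = 0.0004121

Final: 0.0004121


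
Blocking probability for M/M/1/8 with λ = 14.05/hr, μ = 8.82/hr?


ρ = λ/μ = 14.05/8.82 = 1.5930
P_K = (1−ρ)ρ^K/(1−ρ^(K+1)) = (-0.5930·41.463114)/(1 − 66.049518)
= -24.586404/-65.049518 = 0.377964

Final: 0.377964


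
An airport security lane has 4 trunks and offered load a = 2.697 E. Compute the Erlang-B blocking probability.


B(c,a) = (a^c/c!) / Σ_{k=0}^{c} a^k/k!
a^4/4! = 2.204512
Σ terms (k=0..4): 1.00000 + 2.69700 + 3.63690 + 3.26958 + 2.20451 = 12.807994
B = 2.204512/12.807994 = 0.172120

Final: 0.172120


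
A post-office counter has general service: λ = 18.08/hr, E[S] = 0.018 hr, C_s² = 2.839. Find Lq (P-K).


ρ = λ·E[S] = 18.08·0.018 = 0.3254
Lq = ρ²(1+C_s²)/(2(1−ρ)) = 0.1059·(1+2.839)/(2·0.6746)
= 0.1059·3.8390/1.3491 = 0.30138

Final: 0.30138


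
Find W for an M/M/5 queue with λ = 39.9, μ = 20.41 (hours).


a = 1.9549; ρ = 0.3910; P₀ = 0.140642
Lq = P₀·a^c·ρ/(c!(1−ρ)²) = 0.03528
Wq = Lq/λ = 0.03528/39.9 = 0.0008841 hr
W = Wq + 1/μ = 0.0008841 + 0.04900 = 0.04988 hr

Final: 0.04988 hr


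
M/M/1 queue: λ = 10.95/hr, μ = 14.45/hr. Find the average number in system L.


ρ = λ/μ = 10.95/14.45 = 0.7578
L = ρ/(1−ρ) = 0.7578/(1 − 0.7578) = 0.7578/0.2422 = 3.1286

Final: 3.1286


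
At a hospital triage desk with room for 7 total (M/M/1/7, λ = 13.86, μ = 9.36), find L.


ρ = 13.86/9.36 = 1.4808
L = ρ[1 − (K+1)ρ^K + Kρ^(K+1)] / [(1−ρ)(1−ρ^(K+1))]
Numerator: 1.4808·(1 − 8·15.610315 + 7·23.115274) = 56.157284
Denominator: (-0.4808)·(-22.115274) = 10.632343
L = 56.157284/10.632343 = 5.2817

Final: 5.2817


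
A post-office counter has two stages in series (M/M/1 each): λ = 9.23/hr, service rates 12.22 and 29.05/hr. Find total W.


Each node sees arrival rate λ = 9.23/hr (tandem ⇒ throughput preserved).
W₁ = 1/(μ₁−λ) = 1/(12.22−9.23) = 0.33445 hr
W₂ = 1/(μ₂−λ) = 1/(29.05−9.23) = 0.05045 hr
W_total = W₁ + W₂ = 0.33445 + 0.05045 = 0.38490 hr

Final: 0.38490 hr


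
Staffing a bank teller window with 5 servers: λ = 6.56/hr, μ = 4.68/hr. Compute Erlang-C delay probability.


a = λ/μ = 1.4017; ρ = a/5 = 0.2803
P₀ = 0.245904 (from M/M/c formula)
C(c,a) = [a^c/(c!(1−ρ))]·P₀ = [5.41115/(120·0.7197)]·0.245904
= 0.06266·0.245904 = 0.015408

Final: 0.015408


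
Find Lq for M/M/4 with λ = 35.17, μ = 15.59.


a = λ/μ = 2.2559; ρ = a/4 = 0.5640
P₀ = 0.098144
Lq = P₀·a^c·ρ / (c!·(1−ρ)²) = 0.098144·25.90031·0.5640/(24·0.19011)
= 0.31421

Final: 0.31421


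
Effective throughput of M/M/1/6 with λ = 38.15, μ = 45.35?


ρ = 0.8412; P_K = (1−ρ)ρ^6/(1−ρ^7) = 0.080169
λ_eff = λ(1 − P_K) = 38.15·(1 − 0.080169) = 38.15·0.919831 = 35.0915 /hr

Final: 35.0915 /hr


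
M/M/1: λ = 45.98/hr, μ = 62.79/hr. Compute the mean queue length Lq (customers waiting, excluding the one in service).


ρ = 45.98/62.79 = 0.7323
Lq = ρ²/(1−ρ) = 0.5362/0.2677 = 2.0030

Final: 2.0030


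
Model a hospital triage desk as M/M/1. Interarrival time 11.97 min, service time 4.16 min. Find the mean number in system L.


λ = 60/11.97 = 5.0125 /hr
μ = 60/4.16 = 14.4231 /hr
ρ = λ/μ = 5.0125/14.4231 = 0.3475
L = ρ/(1−ρ) = 0.3475/0.6525 = 0.5327

Final: 0.5327


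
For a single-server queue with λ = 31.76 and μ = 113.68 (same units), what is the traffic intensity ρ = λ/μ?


ρ = λ/μ = 31.76/113.68 = 0.2794

Final: 0.2794


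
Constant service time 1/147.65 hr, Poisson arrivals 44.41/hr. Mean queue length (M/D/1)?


ρ = 44.41/147.65 = 0.3008
M/D/1: Lq = ρ²/(2(1−ρ)) = 0.09047/(2·0.6992) = 0.06469

Final: 0.06469


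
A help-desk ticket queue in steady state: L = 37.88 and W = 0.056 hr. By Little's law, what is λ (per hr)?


λ = L/W = 37.88/0.056 = 676.4286 /hr

Final: 676.4286 /hr


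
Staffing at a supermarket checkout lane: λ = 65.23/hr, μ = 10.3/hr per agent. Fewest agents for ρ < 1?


Stability requires cμ > λ ⇔ c > λ/μ.
λ/μ = 65.23/10.3 = 6.3330
Minimum integer c = ⌊6.3330⌋ + 1 = 7
Check: 7·10.3 = 72.10 > 65.23, while 6·10.3 = 61.80 ≤ 65.23

Final: 7 servers


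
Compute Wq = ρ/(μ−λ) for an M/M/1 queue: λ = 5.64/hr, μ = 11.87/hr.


ρ = 5.64/11.87 = 0.4751
Wq = ρ/(μ−λ) = 0.4751/(11.87 − 5.64) = 0.4751/6.23 = 0.07627 hr

Final: 0.07627 hr


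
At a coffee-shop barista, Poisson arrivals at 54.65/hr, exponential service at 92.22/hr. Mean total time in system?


W = 1/(μ−λ) = 1/(92.22 − 54.65) = 1/37.57 = 0.02662 hr

Final: 0.02662 hr


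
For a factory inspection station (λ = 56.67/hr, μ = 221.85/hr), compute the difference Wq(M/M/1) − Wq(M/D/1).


ρ = 56.67/221.85 = 0.2554
Wq(M/M/1) = ρ/(μ−λ) = 0.2554/165.18 = 0.001546 hr
Wq(M/D/1) = ρ/(2(μ−λ)) = 0.0007732 hr
Savings = 0.001546 − 0.0007732 = 0.0007732 hr

Final: 0.0007732 hr


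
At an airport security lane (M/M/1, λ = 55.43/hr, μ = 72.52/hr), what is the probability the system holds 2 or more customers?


ρ = 55.43/72.52 = 0.7643
P(N ≥ n) = ρ^n = 0.7643^2 = 0.584217

Final: 0.584217


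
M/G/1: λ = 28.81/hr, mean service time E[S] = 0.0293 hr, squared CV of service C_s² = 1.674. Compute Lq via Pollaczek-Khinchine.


ρ = λ·E[S] = 28.81·0.0293 = 0.8441
Lq = ρ²(1+C_s²)/(2(1−ρ)) = 0.7126·(1+1.674)/(2·0.1559)
= 0.7126·2.6740/0.3117 = 6.11222

Final: 6.11222


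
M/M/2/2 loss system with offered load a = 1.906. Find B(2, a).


B(c,a) = (a^c/c!) / Σ_{k=0}^{c} a^k/k!
a^2/2! = 1.816418
Σ terms (k=0..2): 1.00000 + 1.90600 + 1.81642 = 4.722418
B = 1.816418/4.722418 = 0.384637

Final: 0.384637


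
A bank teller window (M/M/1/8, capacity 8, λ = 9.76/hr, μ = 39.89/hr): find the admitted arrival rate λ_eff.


ρ = 0.2447; P_K = (1−ρ)ρ^8/(1−ρ^9) = 0.000009701
λ_eff = λ(1 − P_K) = 9.76·(1 − 0.000009701) = 9.76·0.999990 = 9.7599 /hr

Final: 9.7599 /hr


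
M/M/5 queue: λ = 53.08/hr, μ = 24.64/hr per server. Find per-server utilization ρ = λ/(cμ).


ρ = λ/(cμ) = 53.08/(5·24.64) = 53.08/123.20 = 0.4308

Final: 0.4308


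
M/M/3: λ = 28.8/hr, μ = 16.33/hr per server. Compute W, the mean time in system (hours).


a = 1.7636; ρ = 0.5879; P₀ = 0.152971
Lq = P₀·a^c·ρ/(c!(1−ρ)²) = 0.48406
Wq = Lq/λ = 0.48406/28.8 = 0.01681 hr
W = Wq + 1/μ = 0.01681 + 0.06124 = 0.07804 hr

Final: 0.07804 hr


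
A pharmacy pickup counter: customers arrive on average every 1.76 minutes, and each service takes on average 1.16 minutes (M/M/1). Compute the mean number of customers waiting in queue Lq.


λ = 60/1.76 = 34.0909 /hr
μ = 60/1.16 = 51.7241 /hr
ρ = λ/μ = 34.0909/51.7241 = 0.6591
Lq = ρ²/(1−ρ) = 0.4344/0.3409 = 1.2742

Final: 1.2742


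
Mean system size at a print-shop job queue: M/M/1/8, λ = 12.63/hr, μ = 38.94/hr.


ρ = 12.63/38.94 = 0.3243
L = ρ[1 − (K+1)ρ^K + Kρ^(K+1)] / [(1−ρ)(1−ρ^(K+1))]
Numerator: 0.3243·(1 − 9·0.0001225 + 8·0.00003973) = 0.324091
Denominator: (0.6757)·(0.999960) = 0.675628
L = 0.324091/0.675628 = 0.4797

Final: 0.4797


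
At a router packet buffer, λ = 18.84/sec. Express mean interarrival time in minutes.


Mean interarrival time = 1/λ = 1/18.84 second = 0.05308 second
In minutes: 0.05308 × 0.0166667 = 0.0008846 min

Final: 0.0008846 min


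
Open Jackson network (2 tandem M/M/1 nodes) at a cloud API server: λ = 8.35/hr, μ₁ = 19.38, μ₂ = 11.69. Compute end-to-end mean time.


Each node sees arrival rate λ = 8.35/hr (tandem ⇒ throughput preserved).
W₁ = 1/(μ₁−λ) = 1/(19.38−8.35) = 0.09066 hr
W₂ = 1/(μ₂−λ) = 1/(11.69−8.35) = 0.29940 hr
W_total = W₁ + W₂ = 0.09066 + 0.29940 = 0.39006 hr

Final: 0.39006 hr


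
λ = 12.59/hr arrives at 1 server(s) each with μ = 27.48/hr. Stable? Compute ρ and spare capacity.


Total capacity cμ = 1·27.48 = 27.48/hr
ρ = λ/(cμ) = 12.59/27.48 = 0.4582
Stable ⇔ ρ < 1: YES
Spare capacity = cμ − λ = 27.48 − 12.59 = 14.89/hr

Final: ρ = 0.4582; stable; margin = 14.89/hr


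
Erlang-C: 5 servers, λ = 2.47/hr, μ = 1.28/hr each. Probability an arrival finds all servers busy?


a = λ/μ = 1.9297; ρ = a/5 = 0.3859
P₀ = 0.144300 (from M/M/c formula)
C(c,a) = [a^c/(c!(1−ρ))]·P₀ = [26.75685/(120·0.6141)]·0.144300
= 0.36311·0.144300 = 0.052397

Final: 0.052397


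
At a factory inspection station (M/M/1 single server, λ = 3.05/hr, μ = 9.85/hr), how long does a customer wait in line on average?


ρ = 3.05/9.85 = 0.3096
Wq = ρ/(μ−λ) = 0.3096/(9.85 − 3.05) = 0.3096/6.80 = 0.04554 hr

Final: 0.04554 hr


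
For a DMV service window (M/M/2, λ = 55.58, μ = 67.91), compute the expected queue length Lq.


a = λ/μ = 0.8184; ρ = a/2 = 0.4092
P₀ = 0.419227
Lq = P₀·a^c·ρ / (c!·(1−ρ)²) = 0.419227·0.66984·0.4092/(2·0.34902)
= 0.16462

Final: 0.16462


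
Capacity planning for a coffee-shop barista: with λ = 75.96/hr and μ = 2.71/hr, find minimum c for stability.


Stability requires cμ > λ ⇔ c > λ/μ.
λ/μ = 75.96/2.71 = 28.0295
Minimum integer c = ⌊28.0295⌋ + 1 = 29
Check: 29·2.71 = 78.59 > 75.96, while 28·2.71 = 75.88 ≤ 75.96

Final: 29 servers


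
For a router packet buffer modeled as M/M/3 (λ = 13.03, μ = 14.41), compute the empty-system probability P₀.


a = λ/μ = 13.03/14.41 = 0.9042; ρ = a/c = 0.3014
Σ_{k=0}^{2} a^k/k! (terms k=0..2) = 1.00000 + 0.90423 + 0.40882 = 2.31305
Tail: a^3/(3!(1−ρ)) = 0.73934/(6·0.6986) = 0.17639
P₀ = 1/(2.31305 + 0.17639) = 1/2.48944 = 0.401697

Final: 0.401697


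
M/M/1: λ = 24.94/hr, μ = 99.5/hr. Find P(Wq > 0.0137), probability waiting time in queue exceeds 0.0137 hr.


ρ = 24.94/99.5 = 0.2507
P(Wq > t) = ρ·e^{−(μ−λ)t} = 0.2507·e^{−1.0215}
= 0.2507·0.360065 = 0.090251

Final: 0.090251


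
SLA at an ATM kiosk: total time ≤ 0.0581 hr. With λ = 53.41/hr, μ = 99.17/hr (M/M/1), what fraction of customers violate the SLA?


W ~ Exponential(μ−λ) for M/M/1.
μ − λ = 99.17 − 53.41 = 45.7600
P(W > t) = e^{−(μ−λ)t} = e^{−2.6587} = 0.070042

Final: 0.070042


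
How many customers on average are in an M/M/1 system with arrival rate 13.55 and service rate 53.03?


ρ = λ/μ = 13.55/53.03 = 0.2555
L = ρ/(1−ρ) = 0.2555/(1 − 0.2555) = 0.2555/0.7445 = 0.3432

Final: 0.3432


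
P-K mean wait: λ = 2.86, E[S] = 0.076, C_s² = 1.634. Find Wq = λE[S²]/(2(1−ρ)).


ρ = λ·E[S] = 2.86·0.076 = 0.2174
E[S²] = E[S]²(1+C_s²) = 0.076²·(1+1.634) = 0.015214
Wq = λ·E[S²]/(2(1−ρ)) = 2.86·0.015214/(2·0.7826) = 0.02780 hr

Final: 0.02780 hr


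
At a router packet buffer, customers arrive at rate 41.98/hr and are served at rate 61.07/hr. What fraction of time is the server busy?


ρ = λ/μ = 41.98/61.07 = 0.6874

Final: 0.6874


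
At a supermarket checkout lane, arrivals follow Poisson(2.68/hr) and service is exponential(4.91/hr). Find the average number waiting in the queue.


ρ = 2.68/4.91 = 0.5458
Lq = ρ²/(1−ρ) = 0.2979/0.4542 = 0.6560

Final: 0.6560


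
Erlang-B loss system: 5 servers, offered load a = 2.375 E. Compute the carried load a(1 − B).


B(5,2.375) = 0.060645 (Erlang-B)
Carried load = a(1 − B) = 2.375·(1 − 0.060645) = 2.375·0.939355 = 2.2310 E

Final: 2.2310 Erlangs


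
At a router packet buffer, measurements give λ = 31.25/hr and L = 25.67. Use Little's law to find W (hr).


W = L/λ = 25.67/31.25 = 0.8214 hr

Final: 0.8214 hr


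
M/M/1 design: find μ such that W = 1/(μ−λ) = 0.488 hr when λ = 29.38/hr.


W = 1/(μ−λ) ⇒ μ − λ = 1/W = 1/0.488 = 2.0492
μ = λ + 1/W = 29.38 + 2.0492 = 31.4292 per hr

Final: 31.4292 /hr


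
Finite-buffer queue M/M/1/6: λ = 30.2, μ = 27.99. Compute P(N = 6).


ρ = λ/μ = 30.2/27.99 = 1.0790
P_K = (1−ρ)ρ^K/(1−ρ^(K+1)) = (-0.07896·1.577699)/(1 − 1.702269)
= -0.124570/-0.702269 = 0.177382

Final: 0.177382


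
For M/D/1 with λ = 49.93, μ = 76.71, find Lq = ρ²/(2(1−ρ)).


ρ = 49.93/76.71 = 0.6509
M/D/1: Lq = ρ²/(2(1−ρ)) = 0.4237/(2·0.3491) = 0.60678

Final: 0.60678


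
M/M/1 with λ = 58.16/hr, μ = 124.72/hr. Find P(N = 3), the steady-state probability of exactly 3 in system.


ρ = 58.16/124.72 = 0.4663
P_n = (1−ρ)·ρ^n = (1 − 0.4663)·0.4663^3 = 0.5337·0.101406 = 0.054118

Final: 0.054118


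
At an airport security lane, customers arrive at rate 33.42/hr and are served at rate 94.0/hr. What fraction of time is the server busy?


ρ = λ/μ = 33.42/94.0 = 0.3555

Final: 0.3555


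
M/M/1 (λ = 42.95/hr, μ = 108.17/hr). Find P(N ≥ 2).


ρ = 42.95/108.17 = 0.3971
P(N ≥ n) = ρ^n = 0.3971^2 = 0.157657

Final: 0.157657


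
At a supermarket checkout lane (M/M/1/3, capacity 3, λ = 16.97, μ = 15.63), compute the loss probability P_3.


ρ = λ/μ = 16.97/15.63 = 1.0857
P_K = (1−ρ)ρ^K/(1−ρ^(K+1)) = (-0.08573·1.279878)/(1 − 1.389605)
= -0.109727/-0.389605 = 0.281637

Final: 0.281637


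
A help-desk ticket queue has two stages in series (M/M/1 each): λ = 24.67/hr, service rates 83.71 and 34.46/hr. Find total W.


Each node sees arrival rate λ = 24.67/hr (tandem ⇒ throughput preserved).
W₁ = 1/(μ₁−λ) = 1/(83.71−24.67) = 0.01694 hr
W₂ = 1/(μ₂−λ) = 1/(34.46−24.67) = 0.10215 hr
W_total = W₁ + W₂ = 0.01694 + 0.10215 = 0.11908 hr

Final: 0.11908 hr


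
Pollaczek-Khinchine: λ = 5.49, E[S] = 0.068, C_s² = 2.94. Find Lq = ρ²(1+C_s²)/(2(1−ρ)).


ρ = λ·E[S] = 5.49·0.068 = 0.3733
Lq = ρ²(1+C_s²)/(2(1−ρ)) = 0.1394·(1+2.94)/(2·0.6267)
= 0.1394·3.9400/1.2534 = 0.43811

Final: 0.43811


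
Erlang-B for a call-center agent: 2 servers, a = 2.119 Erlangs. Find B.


B(c,a) = (a^c/c!) / Σ_{k=0}^{c} a^k/k!
a^2/2! = 2.245081
Σ terms (k=0..2): 1.00000 + 2.11900 + 2.24508 = 5.364081
B = 2.245081/5.364081 = 0.418540

Final: 0.418540


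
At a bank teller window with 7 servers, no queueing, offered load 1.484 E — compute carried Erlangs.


B(7,1.484) = 0.0007132 (Erlang-B)
Carried load = a(1 − B) = 1.484·(1 − 0.0007132) = 1.484·0.999287 = 1.4829 E

Final: 1.4829 Erlangs


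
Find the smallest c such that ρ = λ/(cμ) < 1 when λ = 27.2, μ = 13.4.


Stability requires cμ > λ ⇔ c > λ/μ.
λ/μ = 27.2/13.4 = 2.0299
Minimum integer c = ⌊2.0299⌋ + 1 = 3
Check: 3·13.4 = 40.20 > 27.2, while 2·13.4 = 26.80 ≤ 27.2

Final: 3 servers


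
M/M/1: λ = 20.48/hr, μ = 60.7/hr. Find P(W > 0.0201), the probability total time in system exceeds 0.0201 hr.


W ~ Exponential(μ−λ) for M/M/1.
μ − λ = 60.7 − 20.48 = 40.2200
P(W > t) = e^{−(μ−λ)t} = e^{−0.8084} = 0.445561

Final: 0.445561


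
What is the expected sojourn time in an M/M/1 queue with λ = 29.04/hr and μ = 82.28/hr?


W = 1/(μ−λ) = 1/(82.28 − 29.04) = 1/53.24 = 0.01878 hr

Final: 0.01878 hr
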